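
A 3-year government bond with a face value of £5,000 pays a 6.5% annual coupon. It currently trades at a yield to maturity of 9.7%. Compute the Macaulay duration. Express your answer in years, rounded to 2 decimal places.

2.81 years

Periodic yield y = 0.097. Discount each cash flow and weight by its year:
  t   CF        PV=CF/(1+0.097)^t    t·PV
  1       325.00       296.2625       296.2625
  2       325.00       270.0661       540.1322
  3     5,325.00     4,033.6641    12,100.9923
  Σ                  4,599.9928    12,937.3871
Price P = Σ PV = 4,599.9928.
Macaulay duration = Σ(t·PV) / P = 12,937.3871 / 4,599.9928 = 2.81248 years.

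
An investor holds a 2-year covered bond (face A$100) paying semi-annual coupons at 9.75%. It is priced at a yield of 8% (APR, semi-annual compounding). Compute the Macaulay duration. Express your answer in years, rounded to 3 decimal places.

1.867 years

Periodic yield y = 0.04. Discount each cash flow and weight by its period:
  t   CF        PV=CF/(1+0.04)^t    t·PV
  1        4.875         4.6875         4.6875
  2        4.875         4.5072         9.0144
  3        4.875         4.3339        13.0016
  4      104.875        89.6476       358.5904
  Σ                    103.1762       385.2939
Price P = Σ PV = 103.1762.
Macaulay duration = Σ(t·PV) / P = 385.2939 / 103.1762 = 3.73433 half-year periods.
In years: 3.73433 / 2 = 1.86717 years.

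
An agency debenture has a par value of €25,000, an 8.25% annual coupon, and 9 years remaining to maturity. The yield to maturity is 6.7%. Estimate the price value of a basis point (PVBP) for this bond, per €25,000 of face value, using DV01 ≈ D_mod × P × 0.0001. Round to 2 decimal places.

€17.59

Periodic yield y = 0.067.
  t   CF        PV=CF/(1+0.067)^t    t·PV
  1     2,062.50     1,932.9897     1,932.9897
  2     2,062.50     1,811.6117     3,623.2234
  3     2,062.50     1,697.8554     5,093.5662
  4     2,062.50     1,591.2422     6,364.9687
  5     2,062.50     1,491.3235     7,456.6175
  6     2,062.50     1,397.6790     8,386.0740
  7     2,062.50     1,309.9147     9,169.4030
  8     2,062.50     1,227.6614     9,821.2912
  9    27,062.50    15,096.9125   135,872.2128
  Σ                 27,557.1901   187,720.3465
P = 27,557.1901; D_Mac = 6.81203 yrs; D_mod = 6.38428 yrs.
DV01 ≈ 6.38428 × 27,557.1901 × 0.0001 = 17.593285.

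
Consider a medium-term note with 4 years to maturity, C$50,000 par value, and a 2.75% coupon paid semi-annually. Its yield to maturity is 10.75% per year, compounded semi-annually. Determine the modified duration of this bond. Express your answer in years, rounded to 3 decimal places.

Periodic yield y = 0.05375. First find Macaulay duration:
  t   CF        PV=CF/(1+0.05375)^t    t·PV
  1       687.50       652.4318       652.4318
  2       687.50       619.1524     1,238.3047
  3       687.50       587.5704     1,762.7113
  4       687.50       557.5995     2,230.3979
  5       687.50       529.1573     2,645.7863
  6       687.50       502.1659     3,012.9951
  7       687.50       476.5512     3,335.8586
  8    50,687.50    33,342.6544   266,741.2349
  Σ                 37,267.2828   281,619.7206
P = 37,267.2828; Macaulay duration = 281,619.7206 / 37,267.2828 = 7.55675 half-year periods = 3.77838 years.
Modified duration = D_Mac / (1 + y) = 3.77838 / 1.05375 = 3.58565 years.

3.586 years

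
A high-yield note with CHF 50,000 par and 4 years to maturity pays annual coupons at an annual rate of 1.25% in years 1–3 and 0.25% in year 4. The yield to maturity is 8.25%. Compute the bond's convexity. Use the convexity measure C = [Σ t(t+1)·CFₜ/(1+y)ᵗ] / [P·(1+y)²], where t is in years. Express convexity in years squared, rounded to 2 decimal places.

With y = 0.0825:
  t   CF        PV=CF/(1+0.0825)^t    t·PV        t(t+1)·PV
  1       625.00       577.3672       577.3672       1,154.7344
  2       625.00       533.3646     1,066.7292       3,200.1877
  3       625.00       492.7156     1,478.1468       5,912.5871
  4    50,125.00    36,504.1941   146,016.7766     730,083.8829
  Σ                 38,107.6416   149,139.0198     740,351.3921
P = 38,107.6416.
Convexity = Σ t(t+1)·PV / [P·(1+y)²] = 740,351.3921 / (38,107.6416 × 1.171806) = 16.57945.

16.58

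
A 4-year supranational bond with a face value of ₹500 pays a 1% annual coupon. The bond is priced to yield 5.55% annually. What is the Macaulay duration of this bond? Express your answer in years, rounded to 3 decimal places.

3.935 years

Periodic yield y = 0.0555. Discount each cash flow and weight by its year:
  t   CF        PV=CF/(1+0.0555)^t    t·PV
  1         5.00         4.7371         4.7371
  2         5.00         4.4880         8.9760
  3         5.00         4.2520        12.7561
  4       505.00       406.8726     1,627.4903
  Σ                    420.3497     1,653.9595
Price P = Σ PV = 420.3497.
Macaulay duration = Σ(t·PV) / P = 1,653.9595 / 420.3497 = 3.93472 years.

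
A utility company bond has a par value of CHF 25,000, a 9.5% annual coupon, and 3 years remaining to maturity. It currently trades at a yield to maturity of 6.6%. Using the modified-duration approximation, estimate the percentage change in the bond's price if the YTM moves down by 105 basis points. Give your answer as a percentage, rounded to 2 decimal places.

+2.72%

Periodic yield y = 0.066. Modified duration first:
  t   CF        PV=CF/(1+0.066)^t    t·PV
  1     2,375.00     2,227.9550     2,227.9550
  2     2,375.00     2,090.0140     4,180.0281
  3    27,375.00    22,598.6509    67,795.9528
  Σ                 26,916.6199    74,203.9358
P = 26,916.6199; D_Mac = 2.75681 yrs; D_mod = 2.75681/(1+0.066) = 2.58612 yrs.
ΔP/P ≈ -D_mod · Δy = -2.58612 × (-0.0105) = +0.027154 = +2.7154%.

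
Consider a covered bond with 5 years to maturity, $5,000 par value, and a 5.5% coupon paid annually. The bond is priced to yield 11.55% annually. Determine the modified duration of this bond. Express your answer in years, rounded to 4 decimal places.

3.9710 years

Periodic yield y = 0.1155. First find Macaulay duration:
  t   CF        PV=CF/(1+0.1155)^t    t·PV
  1       275.00       246.5262       246.5262
  2       275.00       221.0006       442.0013
  3       275.00       198.1180       594.3540
  4       275.00       177.6047       710.4187
  5     5,275.00     3,054.0391    15,270.1954
  Σ                  3,897.2886    17,263.4957
P = 3,897.2886; Macaulay duration = 17,263.4957 / 3,897.2886 = 4.42962 years.
Modified duration = D_Mac / (1 + y) = 4.42962 / 1.1155 = 3.97097 years.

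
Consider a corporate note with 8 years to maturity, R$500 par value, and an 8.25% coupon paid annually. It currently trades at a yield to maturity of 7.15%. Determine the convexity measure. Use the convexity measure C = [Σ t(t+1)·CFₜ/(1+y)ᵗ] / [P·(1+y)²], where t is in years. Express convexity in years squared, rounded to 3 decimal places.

With y = 0.0715:
  t   CF        PV=CF/(1+0.0715)^t    t·PV        t(t+1)·PV
  1        41.25        38.4974        38.4974          76.9949
  2        41.25        35.9285        71.8571         215.5713
  3        41.25        33.5311       100.5932         402.3729
  4        41.25        31.2936       125.1743         625.8716
  5        41.25        29.2054       146.0270         876.1618
  6        41.25        27.2566       163.5393       1,144.7751
  7        41.25        25.4378       178.0643       1,424.5141
  8       541.25       311.5018     2,492.0141      22,428.1268
  Σ                    532.6521     3,315.7667      27,194.3885
P = 532.6521.
Convexity = Σ t(t+1)·PV / [P·(1+y)²] = 27,194.3885 / (532.6521 × 1.148112) = 44.46838.

44.468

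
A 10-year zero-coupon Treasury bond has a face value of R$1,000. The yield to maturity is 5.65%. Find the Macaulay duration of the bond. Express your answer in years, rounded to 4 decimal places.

A zero-coupon bond has a single cash flow at maturity, so its Macaulay duration equals its maturity: 10 years.

10.0000 years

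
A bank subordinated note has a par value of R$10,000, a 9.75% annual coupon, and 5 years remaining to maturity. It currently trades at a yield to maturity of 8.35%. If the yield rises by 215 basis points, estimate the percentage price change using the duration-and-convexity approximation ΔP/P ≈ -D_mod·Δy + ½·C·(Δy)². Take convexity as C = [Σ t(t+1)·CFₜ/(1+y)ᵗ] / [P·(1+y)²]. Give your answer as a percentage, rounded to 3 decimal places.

-7.888%

With y = 0.0835:
  t   CF        PV=CF/(1+0.0835)^t    t·PV        t(t+1)·PV
  1       975.00       899.8616       899.8616       1,799.7231
  2       975.00       830.5137     1,661.0273       4,983.0820
  3       975.00       766.5101     2,299.5302       9,198.1209
  4       975.00       707.4389     2,829.7557      14,148.7785
  5    10,975.00     7,349.5365    36,747.6825     220,486.0948
  Σ                 10,553.8607    44,437.8573     250,615.7994
P = 10,553.8607; D_Mac = 4.21058 yrs; D_mod = 3.88609 yrs; C = 20.22736.
Duration effect: -3.88609 × (+0.0215) = -0.083551
Convexity effect: 0.5 × 20.22736 × (0.0215)² = +0.0046750
ΔP/P ≈ -0.083551 + 0.0046750 = -0.078876 = -7.8876%.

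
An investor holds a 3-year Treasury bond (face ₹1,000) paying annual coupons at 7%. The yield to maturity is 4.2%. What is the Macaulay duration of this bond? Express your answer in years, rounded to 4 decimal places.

2.8155 years

Periodic yield y = 0.042. Discount each cash flow and weight by its year:
  t   CF        PV=CF/(1+0.042)^t    t·PV
  1        70.00        67.1785        67.1785
  2        70.00        64.4707       128.9415
  3     1,070.00       945.7593     2,837.2779
  Σ                  1,077.4085     3,033.3979
Price P = Σ PV = 1,077.4085.
Macaulay duration = Σ(t·PV) / P = 3,033.3979 / 1,077.4085 = 2.81546 years.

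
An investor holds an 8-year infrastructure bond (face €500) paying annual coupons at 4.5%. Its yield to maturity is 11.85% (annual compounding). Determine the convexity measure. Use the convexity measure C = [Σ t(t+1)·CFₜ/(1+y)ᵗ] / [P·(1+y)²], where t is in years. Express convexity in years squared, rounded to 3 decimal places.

With y = 0.1185:
  t   CF        PV=CF/(1+0.1185)^t    t·PV        t(t+1)·PV
  1        22.50        20.1162        20.1162          40.2325
  2        22.50        17.9850        35.9700         107.9100
  3        22.50        16.0796        48.2387         192.9549
  4        22.50        14.3760        57.5041         287.5203
  5        22.50        12.8529        64.2647         385.5883
  6        22.50        11.4912        68.9474         482.6317
  7        22.50        10.2738        71.9165         575.3321
  8       522.50       213.3037     1,706.4296      15,357.8663
  Σ                    316.4785     2,073.3872      17,430.0362
P = 316.4785.
Convexity = Σ t(t+1)·PV / [P·(1+y)²] = 17,430.0362 / (316.4785 × 1.251042) = 44.02325.

44.023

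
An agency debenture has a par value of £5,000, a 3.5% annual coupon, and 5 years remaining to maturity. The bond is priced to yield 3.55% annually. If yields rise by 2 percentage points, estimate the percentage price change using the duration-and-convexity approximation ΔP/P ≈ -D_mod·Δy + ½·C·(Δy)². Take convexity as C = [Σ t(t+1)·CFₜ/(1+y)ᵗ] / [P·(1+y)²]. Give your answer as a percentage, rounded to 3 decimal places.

-8.514%

With y = 0.0355:
  t   CF        PV=CF/(1+0.0355)^t    t·PV        t(t+1)·PV
  1       175.00       169.0005       169.0005         338.0010
  2       175.00       163.2066       326.4133         979.2399
  3       175.00       157.6114       472.8343       1,891.3373
  4       175.00       152.2081       608.8322       3,044.1611
  5     5,175.00     4,346.7017    21,733.5085     130,401.0513
  Σ                  4,988.7283    23,310.5889     136,653.7905
P = 4,988.7283; D_Mac = 4.67265 yrs; D_mod = 4.51246 yrs; C = 25.54651.
Duration effect: -4.51246 × (+0.02) = -0.090249
Convexity effect: 0.5 × 25.54651 × (0.02)² = +0.0051093
ΔP/P ≈ -0.090249 + 0.0051093 = -0.085140 = -8.5140%.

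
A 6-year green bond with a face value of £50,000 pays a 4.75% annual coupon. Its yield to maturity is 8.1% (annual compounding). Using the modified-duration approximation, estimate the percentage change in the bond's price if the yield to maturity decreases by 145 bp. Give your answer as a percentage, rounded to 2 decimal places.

+7.10%

Periodic yield y = 0.081. Modified duration first:
  t   CF        PV=CF/(1+0.081)^t    t·PV
  1     2,375.00     2,197.0398     2,197.0398
  2     2,375.00     2,032.4142     4,064.8285
  3     2,375.00     1,880.1242     5,640.3725
  4     2,375.00     1,739.2453     6,956.9812
  5     2,375.00     1,608.9226     8,044.6129
  6    52,375.00    32,822.3651   196,934.1907
  Σ                 42,280.1112   223,838.0255
P = 42,280.1112; D_Mac = 5.29417 yrs; D_mod = 5.29417/(1+0.081) = 4.89747 yrs.
ΔP/P ≈ -D_mod · Δy = -4.89747 × (-0.0145) = +0.071013 = +7.1013%.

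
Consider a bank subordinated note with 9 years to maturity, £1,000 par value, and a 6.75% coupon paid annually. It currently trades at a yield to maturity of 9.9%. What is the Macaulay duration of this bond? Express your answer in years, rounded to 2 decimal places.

6.79 years

Periodic yield y = 0.099. Discount each cash flow and weight by its year:
  t   CF        PV=CF/(1+0.099)^t    t·PV
  1        67.50        61.4195        61.4195
  2        67.50        55.8867       111.7734
  3        67.50        50.8523       152.5569
  4        67.50        46.2714       185.0858
  5        67.50        42.1032       210.5161
  6        67.50        38.3105       229.8629
  7        67.50        34.8594       244.0158
  8        67.50        31.7192       253.7536
  9     1,067.50       456.4452     4,108.0069
  Σ                    817.8674     5,556.9908
Price P = Σ PV = 817.8674.
Macaulay duration = Σ(t·PV) / P = 5,556.9908 / 817.8674 = 6.79449 years.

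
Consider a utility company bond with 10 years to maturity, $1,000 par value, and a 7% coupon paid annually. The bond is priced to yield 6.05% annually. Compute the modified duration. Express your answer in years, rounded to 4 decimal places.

7.1724 years

Periodic yield y = 0.0605. First find Macaulay duration:
  t   CF        PV=CF/(1+0.0605)^t    t·PV
  1        70.00        66.0066        66.0066
  2        70.00        62.2410       124.4820
  3        70.00        58.6903       176.0708
  4        70.00        55.3421       221.3683
  5        70.00        52.1849       260.9244
  6        70.00        49.2078       295.2468
  7        70.00        46.4006       324.8040
  8        70.00        43.7535       350.0279
  9        70.00        41.2574       371.3167
  10    1,070.00       594.6714     5,946.7140
  Σ                  1,069.7555     8,136.9615
P = 1,069.7555; Macaulay duration = 8,136.9615 / 1,069.7555 = 7.60638 years.
Modified duration = D_Mac / (1 + y) = 7.60638 / 1.0605 = 7.17244 years.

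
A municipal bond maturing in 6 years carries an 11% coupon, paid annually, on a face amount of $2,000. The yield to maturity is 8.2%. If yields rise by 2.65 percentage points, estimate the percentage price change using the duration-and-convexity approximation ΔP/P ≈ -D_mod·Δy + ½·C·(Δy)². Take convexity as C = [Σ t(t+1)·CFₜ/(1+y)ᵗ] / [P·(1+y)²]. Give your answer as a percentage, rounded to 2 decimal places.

With y = 0.082:
  t   CF        PV=CF/(1+0.082)^t    t·PV        t(t+1)·PV
  1       220.00       203.3272       203.3272         406.6543
  2       220.00       187.9179       375.8358       1,127.5074
  3       220.00       173.6764       521.0293       2,084.1172
  4       220.00       160.5143       642.0571       3,210.2853
  5       220.00       148.3496       741.7480       4,450.4880
  6     2,220.00     1,383.5326     8,301.1958      58,108.3709
  Σ                  2,257.3180    10,785.1932      69,387.4232
P = 2,257.3180; D_Mac = 4.77788 yrs; D_mod = 4.41579 yrs; C = 26.25630.
Duration effect: -4.41579 × (+0.0265) = -0.117018
Convexity effect: 0.5 × 26.25630 × (0.0265)² = +0.0092192
ΔP/P ≈ -0.117018 + 0.0092192 = -0.107799 = -10.7799%.

-10.78%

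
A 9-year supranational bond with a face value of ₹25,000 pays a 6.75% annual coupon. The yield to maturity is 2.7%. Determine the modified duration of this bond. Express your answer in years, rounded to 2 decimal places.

7.12 years

Periodic yield y = 0.027. First find Macaulay duration:
  t   CF        PV=CF/(1+0.027)^t    t·PV
  1     1,687.50     1,643.1353     1,643.1353
  2     1,687.50     1,599.9370     3,199.8741
  3     1,687.50     1,557.8744     4,673.6233
  4     1,687.50     1,516.9177     6,067.6706
  5     1,687.50     1,477.0376     7,385.1882
  6     1,687.50     1,438.2061     8,629.2365
  7     1,687.50     1,400.3954     9,802.7678
  8     1,687.50     1,363.5788    10,908.6302
  9    26,687.50    20,997.8051   188,980.2458
  Σ                 32,994.8875   241,290.3718
P = 32,994.8875; Macaulay duration = 241,290.3718 / 32,994.8875 = 7.31296 years.
Modified duration = D_Mac / (1 + y) = 7.31296 / 1.027 = 7.12070 years.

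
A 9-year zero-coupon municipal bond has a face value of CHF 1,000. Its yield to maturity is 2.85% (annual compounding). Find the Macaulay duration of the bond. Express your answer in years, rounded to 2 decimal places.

A zero-coupon bond has a single cash flow at maturity, so its Macaulay duration equals its maturity: 9 years.

9.00 years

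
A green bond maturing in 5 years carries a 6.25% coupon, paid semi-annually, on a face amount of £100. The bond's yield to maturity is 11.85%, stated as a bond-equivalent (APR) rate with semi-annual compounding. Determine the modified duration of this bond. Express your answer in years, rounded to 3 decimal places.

4.037 years

Periodic yield y = 0.05925. First find Macaulay duration:
  t   CF        PV=CF/(1+0.05925)^t    t·PV
  1        3.125         2.9502         2.9502
  2        3.125         2.7852         5.5704
  3        3.125         2.6294         7.8882
  4        3.125         2.4823         9.9292
  5        3.125         2.3435        11.7173
  6        3.125         2.2124        13.2743
  7        3.125         2.0886        14.6204
  8        3.125         1.9718        15.7744
  9        3.125         1.8615        16.7535
  10     103.125        57.9935       579.9349
  Σ                     79.3183       678.4127
P = 79.3183; Macaulay duration = 678.4127 / 79.3183 = 8.55304 half-year periods = 4.27652 years.
Modified duration = D_Mac / (1 + y) = 4.27652 / 1.05925 = 4.03731 years.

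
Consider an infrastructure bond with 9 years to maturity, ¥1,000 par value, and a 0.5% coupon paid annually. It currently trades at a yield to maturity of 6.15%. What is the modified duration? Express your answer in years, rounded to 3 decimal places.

8.252 years

Periodic yield y = 0.0615. First find Macaulay duration:
  t   CF        PV=CF/(1+0.0615)^t    t·PV
  1         5.00         4.7103         4.7103
  2         5.00         4.4374         8.8748
  3         5.00         4.1803        12.5410
  4         5.00         3.9381        15.7525
  5         5.00         3.7100        18.5498
  6         5.00         3.4950        20.9701
  7         5.00         3.2925        23.0477
  8         5.00         3.1018        24.8142
  9     1,005.00       587.3353     5,286.0174
  Σ                    618.2007     5,415.2779
P = 618.2007; Macaulay duration = 5,415.2779 / 618.2007 = 8.75974 years.
Modified duration = D_Mac / (1 + y) = 8.75974 / 1.0615 = 8.25223 years.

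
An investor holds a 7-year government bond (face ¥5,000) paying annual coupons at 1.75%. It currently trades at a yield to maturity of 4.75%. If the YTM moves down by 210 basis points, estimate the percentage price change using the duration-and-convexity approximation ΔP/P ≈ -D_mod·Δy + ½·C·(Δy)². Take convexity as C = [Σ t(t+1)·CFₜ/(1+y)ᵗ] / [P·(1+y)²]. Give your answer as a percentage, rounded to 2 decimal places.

With y = 0.0475:
  t   CF        PV=CF/(1+0.0475)^t    t·PV        t(t+1)·PV
  1        87.50        83.5322        83.5322         167.0644
  2        87.50        79.7444       159.4887         478.4662
  3        87.50        76.1283       228.3848         913.5392
  4        87.50        72.6762       290.7046       1,453.5230
  5        87.50        69.3806       346.9029       2,081.4173
  6        87.50        66.2344       397.4066       2,781.8464
  7     5,087.50     3,676.4291    25,735.0040     205,880.0323
  Σ                  4,124.1252    27,241.4239     213,755.8889
P = 4,124.1252; D_Mac = 6.60538 yrs; D_mod = 6.30585 yrs; C = 47.23655.
Duration effect: -6.30585 × (-0.021) = +0.132423
Convexity effect: 0.5 × 47.23655 × (-0.021)² = +0.0104157
ΔP/P ≈ +0.132423 + 0.0104157 = +0.142839 = +14.2839%.

+14.28%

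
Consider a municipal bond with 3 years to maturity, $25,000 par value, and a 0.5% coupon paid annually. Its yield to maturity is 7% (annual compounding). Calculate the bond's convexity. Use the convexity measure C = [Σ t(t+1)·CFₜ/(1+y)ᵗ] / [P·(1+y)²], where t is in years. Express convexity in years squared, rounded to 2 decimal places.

With y = 0.07:
  t   CF        PV=CF/(1+0.07)^t    t·PV        t(t+1)·PV
  1       125.00       116.8224       116.8224         233.6449
  2       125.00       109.1798       218.3597         655.0790
  3    25,125.00    20,509.4842    61,528.4525     246,113.8099
  Σ                 20,735.4864    61,863.6346     247,002.5338
P = 20,735.4864.
Convexity = Σ t(t+1)·PV / [P·(1+y)²] = 247,002.5338 / (20,735.4864 × 1.144900) = 10.40446.

10.40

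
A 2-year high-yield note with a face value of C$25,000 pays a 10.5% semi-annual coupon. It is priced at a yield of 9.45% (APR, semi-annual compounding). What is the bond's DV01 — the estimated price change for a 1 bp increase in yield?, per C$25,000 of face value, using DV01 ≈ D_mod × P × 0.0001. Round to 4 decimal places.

C$4.5155

Periodic yield y = 0.04725.
  t   CF        PV=CF/(1+0.04725)^t    t·PV
  1     1,312.50     1,253.2824     1,253.2824
  2     1,312.50     1,196.7366     2,393.4732
  3     1,312.50     1,142.7420     3,428.2261
  4    26,312.50    21,875.6334    87,502.5337
  Σ                 25,468.3945    94,577.5154
P = 25,468.3945; D_Mac = 3.71352 half-year periods = 1.85676 yrs; D_mod = 1.77299 yrs.
DV01 ≈ 1.77299 × 25,468.3945 × 0.0001 = 4.515518.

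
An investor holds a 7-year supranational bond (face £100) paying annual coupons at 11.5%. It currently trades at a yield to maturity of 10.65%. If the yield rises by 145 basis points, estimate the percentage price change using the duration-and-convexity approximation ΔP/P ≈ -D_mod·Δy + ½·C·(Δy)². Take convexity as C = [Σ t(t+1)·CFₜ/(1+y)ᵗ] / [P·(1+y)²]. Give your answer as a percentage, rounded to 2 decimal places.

With y = 0.1065:
  t   CF        PV=CF/(1+0.1065)^t    t·PV        t(t+1)·PV
  1        11.50        10.3931        10.3931          20.7863
  2        11.50         9.3928        18.7856          56.3568
  3        11.50         8.4887        25.4662         101.8650
  4        11.50         7.6717        30.6868         153.4342
  5        11.50         6.9333        34.6666         207.9994
  6        11.50         6.2660        37.5959         263.1714
  7       111.50        54.9054       384.3377       3,074.7015
  Σ                    104.0511       541.9320       3,878.3145
P = 104.0511; D_Mac = 5.20833 yrs; D_mod = 4.70703 yrs; C = 30.44343.
Duration effect: -4.70703 × (+0.0145) = -0.068252
Convexity effect: 0.5 × 30.44343 × (0.0145)² = +0.0032004
ΔP/P ≈ -0.068252 + 0.0032004 = -0.065052 = -6.5052%.

-6.51%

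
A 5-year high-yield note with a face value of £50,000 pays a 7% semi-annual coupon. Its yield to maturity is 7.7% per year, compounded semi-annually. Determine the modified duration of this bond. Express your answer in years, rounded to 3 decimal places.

4.133 years

Periodic yield y = 0.0385. First find Macaulay duration:
  t   CF        PV=CF/(1+0.0385)^t    t·PV
  1     1,750.00     1,685.1228     1,685.1228
  2     1,750.00     1,622.6507     3,245.3014
  3     1,750.00     1,562.4947     4,687.4840
  4     1,750.00     1,504.5688     6,018.2751
  5     1,750.00     1,448.7903     7,243.9517
  6     1,750.00     1,395.0798     8,370.4787
  7     1,750.00     1,343.3604     9,403.5228
  8     1,750.00     1,293.5584    10,348.4672
  9     1,750.00     1,245.6027    11,210.4243
  10   51,750.00    35,468.7061   354,687.0608
  Σ                 48,569.9347   416,900.0889
P = 48,569.9347; Macaulay duration = 416,900.0889 / 48,569.9347 = 8.58350 half-year periods = 4.29175 years.
Modified duration = D_Mac / (1 + y) = 4.29175 / 1.0385 = 4.13264 years.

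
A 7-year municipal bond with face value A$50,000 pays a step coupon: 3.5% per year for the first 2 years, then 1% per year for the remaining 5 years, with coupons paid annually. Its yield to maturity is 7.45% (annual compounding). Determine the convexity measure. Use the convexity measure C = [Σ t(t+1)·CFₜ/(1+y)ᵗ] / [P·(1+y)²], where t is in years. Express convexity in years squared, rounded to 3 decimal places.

With y = 0.0745:
  t   CF        PV=CF/(1+0.0745)^t    t·PV        t(t+1)·PV
  1     1,750.00     1,628.6645     1,628.6645       3,257.3290
  2     1,750.00     1,515.7417     3,031.4835       9,094.4504
  3       500.00       403.0424     1,209.1272       4,836.5089
  4       500.00       375.0976     1,500.3905       7,501.9527
  5       500.00       349.0904     1,745.4520      10,472.7120
  6       500.00       324.8864     1,949.3182      13,645.2273
  7    50,500.00    30,538.4113   213,768.8788   1,710,151.0301
  Σ                 35,134.9343   224,833.3147   1,758,959.2104
P = 35,134.9343.
Convexity = Σ t(t+1)·PV / [P·(1+y)²] = 1,758,959.2104 / (35,134.9343 × 1.154550) = 43.36145.

43.361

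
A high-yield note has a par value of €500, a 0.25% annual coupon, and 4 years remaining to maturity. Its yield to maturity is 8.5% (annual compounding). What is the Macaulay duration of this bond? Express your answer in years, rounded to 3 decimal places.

3.982 years

Periodic yield y = 0.085. Discount each cash flow and weight by its year:
  t   CF        PV=CF/(1+0.085)^t    t·PV
  1         1.25         1.1521         1.1521
  2         1.25         1.0618         2.1236
  3         1.25         0.9786         2.9359
  4       501.25       361.6891     1,446.7564
  Σ                    364.8816     1,452.9681
Price P = Σ PV = 364.8816.
Macaulay duration = Σ(t·PV) / P = 1,452.9681 / 364.8816 = 3.98203 years.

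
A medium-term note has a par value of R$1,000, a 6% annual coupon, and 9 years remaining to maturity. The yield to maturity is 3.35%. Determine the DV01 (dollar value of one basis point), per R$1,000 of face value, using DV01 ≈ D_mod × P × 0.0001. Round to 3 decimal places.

R$0.860

Periodic yield y = 0.0335.
  t   CF        PV=CF/(1+0.0335)^t    t·PV
  1        60.00        58.0552        58.0552
  2        60.00        56.1733       112.3467
  3        60.00        54.3525       163.0576
  4        60.00        52.5907       210.3630
  5        60.00        50.8861       254.4303
  6        60.00        49.2366       295.4198
  7        60.00        47.6407       333.4847
  8        60.00        46.0964       368.7715
  9     1,060.00       787.9734     7,091.7603
  Σ                  1,203.0050     8,887.6891
P = 1,203.0050; D_Mac = 7.38791 yrs; D_mod = 7.14843 yrs.
DV01 ≈ 7.14843 × 1,203.0050 × 0.0001 = 0.859960.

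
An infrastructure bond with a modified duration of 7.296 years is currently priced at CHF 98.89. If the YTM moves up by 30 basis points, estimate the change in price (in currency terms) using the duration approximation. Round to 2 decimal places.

Duration approximation: ΔP/P ≈ -D_mod · Δy = -7.296 × (+0.003) = -0.021888.
ΔP ≈ 98.89 × (-0.021888) = -2.16450432.

-CHF 2.16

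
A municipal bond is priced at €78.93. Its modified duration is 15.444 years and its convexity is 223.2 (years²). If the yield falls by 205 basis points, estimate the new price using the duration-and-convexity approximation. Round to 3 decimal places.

Duration effect: -D_mod·Δy = -15.444 × (-0.0205) = +0.316602
Convexity effect: ½·C·(Δy)² = 0.5 × 223.2 × (-0.0205)² = +0.0468999
ΔP/P ≈ +0.316602 + 0.0468999 = +0.3635019
New price ≈ 78.93 × (1 + 0.3635019) = 107.621204967.

€107.621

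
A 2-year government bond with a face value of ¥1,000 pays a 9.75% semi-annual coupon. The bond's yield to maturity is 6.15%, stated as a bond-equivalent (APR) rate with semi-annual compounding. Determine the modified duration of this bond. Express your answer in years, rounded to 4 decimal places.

1.8138 years

Periodic yield y = 0.03075. First find Macaulay duration:
  t   CF        PV=CF/(1+0.03075)^t    t·PV
  1        48.75        47.2957        47.2957
  2        48.75        45.8847        91.7694
  3        48.75        44.5158       133.5475
  4     1,048.75       929.0917     3,716.3670
  Σ                  1,066.7879     3,988.9796
P = 1,066.7879; Macaulay duration = 3,988.9796 / 1,066.7879 = 3.73924 half-year periods = 1.86962 years.
Modified duration = D_Mac / (1 + y) = 1.86962 / 1.03075 = 1.81385 years.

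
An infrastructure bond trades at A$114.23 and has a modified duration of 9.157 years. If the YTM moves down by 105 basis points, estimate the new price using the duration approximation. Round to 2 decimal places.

A$125.21

Duration approximation: ΔP/P ≈ -D_mod · Δy = -9.157 × (-0.0105) = +0.0961485.
New price ≈ 114.23 × (1 + 0.0961485) = 125.213043155.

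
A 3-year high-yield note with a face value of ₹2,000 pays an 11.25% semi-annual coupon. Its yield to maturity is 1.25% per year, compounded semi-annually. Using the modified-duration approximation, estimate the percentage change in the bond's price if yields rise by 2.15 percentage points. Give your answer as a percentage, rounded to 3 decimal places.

-5.723%

Periodic yield y = 0.00625. Modified duration first:
  t   CF        PV=CF/(1+0.00625)^t    t·PV
  1       112.50       111.8012       111.8012
  2       112.50       111.1068       222.2136
  3       112.50       110.4167       331.2502
  4       112.50       109.7309       438.9236
  5       112.50       109.0493       545.2467
  6     2,112.50     2,034.9857    12,209.9141
  Σ                  2,587.0907    13,859.3495
P = 2,587.0907; D_Mac = 5.35712 half-year periods = 2.67856 yrs; D_mod = 2.67856/(1+0.00625) = 2.66192 yrs.
ΔP/P ≈ -D_mod · Δy = -2.66192 × (+0.0215) = -0.057231 = -5.7231%.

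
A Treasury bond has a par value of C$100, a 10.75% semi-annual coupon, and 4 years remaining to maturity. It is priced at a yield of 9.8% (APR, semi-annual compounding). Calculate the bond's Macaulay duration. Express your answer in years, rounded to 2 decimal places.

3.37 years

Periodic yield y = 0.049. Discount each cash flow and weight by its period:
  t   CF        PV=CF/(1+0.049)^t    t·PV
  1        5.375         5.1239         5.1239
  2        5.375         4.8846         9.7692
  3        5.375         4.6564        13.9693
  4        5.375         4.4389        17.7556
  5        5.375         4.2316        21.1578
  6        5.375         4.0339        24.2034
  7        5.375         3.8455        26.9183
  8      105.375        71.8677       574.9415
  Σ                    103.0825       693.8391
Price P = Σ PV = 103.0825.
Macaulay duration = Σ(t·PV) / P = 693.8391 / 103.0825 = 6.73091 half-year periods.
In years: 6.73091 / 2 = 3.36546 years.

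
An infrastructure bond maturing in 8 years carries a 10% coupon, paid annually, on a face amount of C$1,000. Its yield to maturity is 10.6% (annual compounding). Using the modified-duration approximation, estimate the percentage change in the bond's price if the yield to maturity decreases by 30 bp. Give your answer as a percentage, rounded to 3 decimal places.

Periodic yield y = 0.106. Modified duration first:
  t   CF        PV=CF/(1+0.106)^t    t·PV
  1       100.00        90.4159        90.4159
  2       100.00        81.7504       163.5007
  3       100.00        73.9153       221.7460
  4       100.00        66.8312       267.3249
  5       100.00        60.4261       302.1304
  6       100.00        54.6348       327.8087
  7       100.00        49.3985       345.7898
  8     1,100.00       491.3055     3,930.4444
  Σ                    968.6778     5,649.1609
P = 968.6778; D_Mac = 5.83183 yrs; D_mod = 5.83183/(1+0.106) = 5.27290 yrs.
ΔP/P ≈ -D_mod · Δy = -5.27290 × (-0.003) = +0.015819 = +1.5819%.

+1.582%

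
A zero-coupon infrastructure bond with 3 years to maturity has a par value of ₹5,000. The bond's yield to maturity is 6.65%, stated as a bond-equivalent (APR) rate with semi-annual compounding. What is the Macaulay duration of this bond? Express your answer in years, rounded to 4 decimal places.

3.0000 years

A zero-coupon bond has a single cash flow at maturity, so its Macaulay duration equals its maturity: 3 years.
(Equivalently: 6 semi-annual periods ÷ 2 = 3 years.)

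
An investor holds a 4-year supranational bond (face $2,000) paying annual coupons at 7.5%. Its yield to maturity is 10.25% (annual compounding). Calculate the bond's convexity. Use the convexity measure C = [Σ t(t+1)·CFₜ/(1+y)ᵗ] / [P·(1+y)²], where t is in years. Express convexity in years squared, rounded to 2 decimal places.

With y = 0.1025:
  t   CF        PV=CF/(1+0.1025)^t    t·PV        t(t+1)·PV
  1       150.00       136.0544       136.0544         272.1088
  2       150.00       123.4054       246.8107         740.4322
  3       150.00       111.9323       335.7969       1,343.1877
  4     2,150.00     1,455.2046     5,820.8185      29,104.0926
  Σ                  1,826.5967     6,539.4806      31,459.8214
P = 1,826.5967.
Convexity = Σ t(t+1)·PV / [P·(1+y)²] = 31,459.8214 / (1,826.5967 × 1.215506) = 14.16956.

14.17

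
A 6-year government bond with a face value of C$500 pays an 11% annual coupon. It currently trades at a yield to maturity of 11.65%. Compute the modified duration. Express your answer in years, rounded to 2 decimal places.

Periodic yield y = 0.1165. First find Macaulay duration:
  t   CF        PV=CF/(1+0.1165)^t    t·PV
  1        55.00        49.2611        49.2611
  2        55.00        44.1210        88.2420
  3        55.00        39.5172       118.5517
  4        55.00        35.3938       141.5754
  5        55.00        31.7007       158.5036
  6       555.00       286.5106     1,719.0633
  Σ                    486.5044     2,275.1970
P = 486.5044; Macaulay duration = 2,275.1970 / 486.5044 = 4.67662 years.
Modified duration = D_Mac / (1 + y) = 4.67662 / 1.1165 = 4.18864 years.

4.19 years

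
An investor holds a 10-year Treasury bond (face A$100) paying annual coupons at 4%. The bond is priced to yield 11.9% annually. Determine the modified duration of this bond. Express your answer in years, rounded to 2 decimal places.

6.95 years

Periodic yield y = 0.119. First find Macaulay duration:
  t   CF        PV=CF/(1+0.119)^t    t·PV
  1         4.00         3.5746         3.5746
  2         4.00         3.1945         6.3890
  3         4.00         2.8548         8.5643
  4         4.00         2.5512        10.2047
  5         4.00         2.2799        11.3993
  6         4.00         2.0374        12.2245
  7         4.00         1.8207        12.7452
  8         4.00         1.6271        13.0170
  9         4.00         1.4541        13.0867
  10      104.00        33.7857       337.8567
  Σ                     55.1799       429.0619
P = 55.1799; Macaulay duration = 429.0619 / 55.1799 = 7.77569 years.
Modified duration = D_Mac / (1 + y) = 7.77569 / 1.119 = 6.94878 years.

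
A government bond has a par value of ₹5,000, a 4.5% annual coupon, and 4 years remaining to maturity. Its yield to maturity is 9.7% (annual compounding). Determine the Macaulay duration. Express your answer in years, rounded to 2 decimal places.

3.72 years

Periodic yield y = 0.097. Discount each cash flow and weight by its year:
  t   CF        PV=CF/(1+0.097)^t    t·PV
  1       225.00       205.1048       205.1048
  2       225.00       186.9689       373.9377
  3       225.00       170.4365       511.3095
  4     5,225.00     3,607.9440    14,431.7759
  Σ                  4,170.4542    15,522.1279
Price P = Σ PV = 4,170.4542.
Macaulay duration = Σ(t·PV) / P = 15,522.1279 / 4,170.4542 = 3.72193 years.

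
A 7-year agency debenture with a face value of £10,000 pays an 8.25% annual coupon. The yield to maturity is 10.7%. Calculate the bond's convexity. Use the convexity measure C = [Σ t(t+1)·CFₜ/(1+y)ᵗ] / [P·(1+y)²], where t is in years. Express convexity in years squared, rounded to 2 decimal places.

With y = 0.107:
  t   CF        PV=CF/(1+0.107)^t    t·PV        t(t+1)·PV
  1       825.00       745.2575       745.2575       1,490.5149
  2       825.00       673.2226     1,346.4453       4,039.3358
  3       825.00       608.1505     1,824.4516       7,297.8063
  4       825.00       549.3681     2,197.4725      10,987.3627
  5       825.00       496.2675     2,481.3376      14,888.0253
  6       825.00       448.2995     2,689.7968      18,828.5776
  7    10,825.00     5,313.6697    37,195.6882     297,565.5059
  Σ                  8,834.2355    48,480.4494     355,097.1285
P = 8,834.2355.
Convexity = Σ t(t+1)·PV / [P·(1+y)²] = 355,097.1285 / (8,834.2355 × 1.225449) = 32.80069.

32.80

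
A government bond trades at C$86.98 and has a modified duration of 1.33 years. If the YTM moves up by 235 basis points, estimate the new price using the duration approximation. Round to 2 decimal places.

C$84.26

Duration approximation: ΔP/P ≈ -D_mod · Δy = -1.33 × (+0.0235) = -0.031255.
New price ≈ 86.98 × (1 - 0.031255) = 84.2614401.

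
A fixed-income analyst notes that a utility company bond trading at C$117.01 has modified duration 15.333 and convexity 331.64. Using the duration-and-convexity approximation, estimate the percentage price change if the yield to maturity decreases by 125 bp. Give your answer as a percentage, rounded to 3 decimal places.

Duration effect: -D_mod·Δy = -15.333 × (-0.0125) = +0.1916625
Convexity effect: ½·C·(Δy)² = 0.5 × 331.64 × (-0.0125)² = +0.025909375
ΔP/P ≈ +0.1916625 + 0.025909375 = +0.217571875
= +21.7571875%.

+21.757%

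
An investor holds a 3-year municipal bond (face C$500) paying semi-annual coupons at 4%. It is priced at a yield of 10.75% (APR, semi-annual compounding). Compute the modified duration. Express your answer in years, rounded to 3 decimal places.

Periodic yield y = 0.05375. First find Macaulay duration:
  t   CF        PV=CF/(1+0.05375)^t    t·PV
  1        10.00         9.4899         9.4899
  2        10.00         9.0059        18.0117
  3        10.00         8.5465        25.6394
  4        10.00         8.1105        32.4422
  5        10.00         7.6968        38.4842
  6       510.00       372.5158     2,235.0946
  Σ                    415.3654     2,359.1619
P = 415.3654; Macaulay duration = 2,359.1619 / 415.3654 = 5.67973 half-year periods = 2.83986 years.
Modified duration = D_Mac / (1 + y) = 2.83986 / 1.05375 = 2.69501 years.

2.695 years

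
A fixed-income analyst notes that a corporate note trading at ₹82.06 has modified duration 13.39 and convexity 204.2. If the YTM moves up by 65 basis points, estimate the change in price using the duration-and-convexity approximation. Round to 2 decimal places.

-₹6.79

Duration effect: -D_mod·Δy = -13.39 × (+0.0065) = -0.087035
Convexity effect: ½·C·(Δy)² = 0.5 × 204.2 × (0.0065)² = +0.004313725
ΔP/P ≈ -0.087035 + 0.004313725 = -0.082721275
ΔP ≈ 82.06 × (-0.082721275) = -6.7881078265.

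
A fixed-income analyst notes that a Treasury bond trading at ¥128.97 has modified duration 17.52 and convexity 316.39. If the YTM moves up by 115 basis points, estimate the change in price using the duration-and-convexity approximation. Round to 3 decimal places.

-¥23.287

Duration effect: -D_mod·Δy = -17.52 × (+0.0115) = -0.201480
Convexity effect: ½·C·(Δy)² = 0.5 × 316.39 × (0.0115)² = +0.02092128875
ΔP/P ≈ -0.201480 + 0.02092128875 = -0.18055871125
ΔP ≈ 128.97 × (-0.18055871125) = -23.2866569899125.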